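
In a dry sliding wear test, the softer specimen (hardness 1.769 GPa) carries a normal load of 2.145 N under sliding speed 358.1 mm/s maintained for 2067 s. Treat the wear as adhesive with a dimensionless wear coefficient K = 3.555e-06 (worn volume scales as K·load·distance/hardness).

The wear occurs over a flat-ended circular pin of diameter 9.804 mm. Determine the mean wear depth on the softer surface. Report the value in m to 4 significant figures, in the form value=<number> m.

value=4.227e-08 m

Printed values are rounded, and the computation carries full precision — a lone final rounding: 4 significant figures.
Sliding speed v = 358.1 mm/s = 0.3581 m/s. Path length L = v·t = 0.3581 m/s × 2067 s = 740.2 m.
Hardness H = 1.769 GPa = 1.769e+09 Pa.
Pin diameter d = 9.804 mm = 0.009804 m. Contact area A = π·d²/4 = π·(0.009804 m)²/4 = 7.549e-05 m².
In SI base units: W = 2.145 N, H = 1.769e+09 Pa, K = 3.555e-06.
Wear volume V = K·W·L/H = 3.555e-06 · 2.145 · 740.2 / 1.769e+09 = 3.191e-12 m³.
Wear depth h = V/A = 3.191e-12 / 7.549e-05 = 4.227e-08 m.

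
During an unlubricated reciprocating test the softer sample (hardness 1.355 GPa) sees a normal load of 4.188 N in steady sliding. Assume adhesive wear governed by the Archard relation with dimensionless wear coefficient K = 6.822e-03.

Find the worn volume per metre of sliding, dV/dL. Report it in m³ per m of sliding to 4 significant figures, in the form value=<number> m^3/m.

Every step carries full precision — intermediates are shown rounded. Rounded just once, at 4 significant digits.
Convert: Hardness H = 1.355 GPa = 1.355e+09 Pa.
Collected in SI base units: W = 4.188 N, H = 1.355e+09 Pa, K = 6.822e-03.
Volumetric rate dV/dL = K·W/H (no L dependence): 6.822e-03 · 4.188 / 1.355e+09 = 2.109e-11 m³/m.

value=2.109e-11 m^3/m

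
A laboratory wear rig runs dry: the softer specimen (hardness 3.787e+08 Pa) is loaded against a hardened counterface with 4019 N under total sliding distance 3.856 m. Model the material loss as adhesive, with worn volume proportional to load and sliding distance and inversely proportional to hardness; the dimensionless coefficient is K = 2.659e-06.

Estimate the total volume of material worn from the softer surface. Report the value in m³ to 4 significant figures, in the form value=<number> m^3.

value=1.088e-10 m^3

Intermediate values are shown rounded, and all arithmetic maintains full precision. Rounded once at the end to four significant digits.
In SI base units: W = 4019 N, H = 3.787e+08 Pa, K = 2.659e-06.
Volume removed: V = K·W·L/H = 2.659e-06 · 4019 · 3.856 / 3.787e+08 = 1.088e-10 m³.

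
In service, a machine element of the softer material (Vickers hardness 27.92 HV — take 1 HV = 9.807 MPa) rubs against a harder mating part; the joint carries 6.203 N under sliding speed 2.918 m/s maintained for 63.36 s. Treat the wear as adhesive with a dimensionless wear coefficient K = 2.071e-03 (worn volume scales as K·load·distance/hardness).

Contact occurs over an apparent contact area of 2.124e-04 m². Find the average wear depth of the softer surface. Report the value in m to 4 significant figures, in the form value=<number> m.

Quoted intermediates are rounded. The algebra runs at full precision. Rounded once at the end to four significant figures.
The distance L = v·t = 2.918 m/s × 63.36 s = 184.9 m.
Hardness H = 27.92 HV × 9.807 MPa/HV = 273.8 MPa = 2.738e+08 Pa.
In SI base units, W = 6.203 N, H = 2.738e+08 Pa, K = 2.071e-03.
Volume removed: V = K·W·L/H = 2.071e-03 · 6.203 · 184.9 / 2.738e+08 = 8.674e-09 m³.
Depth h = V/A = 8.674e-09 / 2.124e-04 = 4.084e-05 m.

value=4.084e-05 m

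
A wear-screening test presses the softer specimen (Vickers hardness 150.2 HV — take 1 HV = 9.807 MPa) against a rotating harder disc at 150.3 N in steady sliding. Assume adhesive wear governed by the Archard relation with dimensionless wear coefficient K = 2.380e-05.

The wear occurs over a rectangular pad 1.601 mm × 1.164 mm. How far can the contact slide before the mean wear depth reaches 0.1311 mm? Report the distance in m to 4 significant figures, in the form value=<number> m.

value=100.6 m

Shown intermediates are rounded; all working math carries full float precision — one final rounding: four significant figures.
Hardness H = 150.2 HV × 9.807 MPa/HV = 1473 MPa = 1.473e+09 Pa.
Pad sides 1.601 mm × 1.164 mm = 0.001601 m × 0.001164 m. Contact area A = 0.001601 m × 0.001164 m = 1.864e-06 m².
Depth limit h_lim = 0.1311 mm = 1.311e-04 m.
Working in SI base units: W = 150.3 N, H = 1.473e+09 Pa, K = 2.380e-05.
Wearable volume V_lim = h_lim·A = 1.311e-04 · 1.864e-06 = 2.443e-10 m³.
Inverting, life L = V_lim·H/(K·W) = 2.443e-10 · 1.473e+09 / (2.380e-05 · 150.3) = 100.6 m.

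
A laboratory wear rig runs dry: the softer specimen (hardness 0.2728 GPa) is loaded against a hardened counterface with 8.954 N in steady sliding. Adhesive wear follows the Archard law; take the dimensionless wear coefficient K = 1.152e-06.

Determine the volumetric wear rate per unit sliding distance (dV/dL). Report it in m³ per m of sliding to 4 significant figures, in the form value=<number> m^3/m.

value=3.781e-14 m^3/m

The computation keeps exact precision. Quoted intermediates are rounded; a lone final rounding to four significant digits.
Convert: Hardness H = 0.2728 GPa = 2.728e+08 Pa.
In SI base units: W = 8.954 N, H = 2.728e+08 Pa, K = 1.152e-06.
Rate of wear dV/dL = K·W/H, per unit distance: 1.152e-06 · 8.954 / 2.728e+08 = 3.781e-14 m³/m.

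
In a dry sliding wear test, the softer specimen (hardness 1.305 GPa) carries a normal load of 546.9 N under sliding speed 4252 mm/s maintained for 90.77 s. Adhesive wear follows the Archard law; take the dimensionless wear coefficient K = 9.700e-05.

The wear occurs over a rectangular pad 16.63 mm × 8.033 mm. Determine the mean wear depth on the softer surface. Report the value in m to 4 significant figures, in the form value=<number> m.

value=1.174e-04 m

Each operation maintains full precision — intermediate values are printed rounded, and a lone final rounding, at 4 significant digits.
Sliding speed v = 4252 mm/s = 4.252 m/s. The distance L = v·t = 4.252 m/s × 90.77 s = 386.0 m.
Hardness H = 1.305 GPa = 1.305e+09 Pa.
Pad sides 16.63 mm × 8.033 mm = 0.01663 m × 0.008033 m. Contact area A = 0.01663 m × 0.008033 m = 1.336e-04 m².
Working in SI base units: W = 546.9 N, H = 1.305e+09 Pa, K = 9.700e-05.
Wear volume V = K·W·L/H = 9.700e-05 · 546.9 · 386.0 / 1.305e+09 = 1.569e-08 m³.
Mean wear depth h = V/A = 1.569e-08 / 1.336e-04 = 1.174e-04 m.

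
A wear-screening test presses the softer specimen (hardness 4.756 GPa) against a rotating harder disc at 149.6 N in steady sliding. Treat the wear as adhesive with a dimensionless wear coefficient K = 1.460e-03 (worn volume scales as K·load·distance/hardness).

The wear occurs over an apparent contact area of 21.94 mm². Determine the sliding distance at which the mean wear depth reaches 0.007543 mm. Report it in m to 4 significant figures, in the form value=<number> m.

value=3.604 m

Intermediates are shown rounded — all arithmetic maintains full precision. Rounded once at the end: 4 significant figures.
Hardness H = 4.756 GPa = 4.756e+09 Pa.
Contact area A = 21.94 mm² = 2.194e-05 m².
Depth limit h_lim = 0.007543 mm = 7.543e-06 m.
In SI base units: W = 149.6 N, H = 4.756e+09 Pa, K = 1.460e-03.
Permissible volume V_lim = h_lim·A = 7.543e-06 · 2.194e-05 = 1.655e-10 m³.
Thus life L = V_lim·H/(K·W) = 1.655e-10 · 4.756e+09 / (1.460e-03 · 149.6) = 3.604 m.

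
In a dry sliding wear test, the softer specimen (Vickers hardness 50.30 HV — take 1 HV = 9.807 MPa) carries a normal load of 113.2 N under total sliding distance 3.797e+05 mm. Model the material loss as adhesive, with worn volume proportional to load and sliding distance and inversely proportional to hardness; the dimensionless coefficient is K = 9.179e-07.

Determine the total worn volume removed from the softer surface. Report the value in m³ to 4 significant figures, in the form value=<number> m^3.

Every step maintains full precision. The intermediates are displayed rounded. Rounded just once, at 4 significant figures.
Total distance L = 3.797e+05 mm = 379.7 m.
Hardness H = 50.30 HV × 9.807 MPa/HV = 493.3 MPa = 4.933e+08 Pa.
In SI base units, W = 113.2 N, H = 4.933e+08 Pa, K = 9.179e-07.
Archard relation: V = K·W·L/H = 9.179e-07 · 113.2 · 379.7 / 4.933e+08 = 7.998e-11 m³.

value=7.998e-11 m^3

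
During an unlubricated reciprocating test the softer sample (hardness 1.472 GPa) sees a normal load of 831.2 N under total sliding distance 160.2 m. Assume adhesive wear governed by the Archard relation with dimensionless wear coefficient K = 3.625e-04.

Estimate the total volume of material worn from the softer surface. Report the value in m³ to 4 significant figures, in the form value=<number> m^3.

value=3.279e-08 m^3

Each operation keeps full precision. Intermediate values appear rounded; one last rounding: 4 significant digits.
Hardness H = 1.472 GPa = 1.472e+09 Pa.
In SI base units, W = 831.2 N, H = 1.472e+09 Pa, K = 3.625e-04.
Volume removed: V = K·W·L/H = 3.625e-04 · 831.2 · 160.2 / 1.472e+09 = 3.279e-08 m³.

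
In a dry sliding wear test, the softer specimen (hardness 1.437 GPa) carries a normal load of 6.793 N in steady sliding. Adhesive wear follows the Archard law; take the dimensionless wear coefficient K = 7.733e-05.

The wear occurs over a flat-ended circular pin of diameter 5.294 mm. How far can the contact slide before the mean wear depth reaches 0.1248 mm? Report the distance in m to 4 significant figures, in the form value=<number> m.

Intermediate values are printed rounded — all working math holds full float precision; one final rounding: four significant digits.
Convert: Hardness H = 1.437 GPa = 1.437e+09 Pa.
Convert: Pin diameter d = 5.294 mm = 0.005294 m. Contact area A = π·d²/4 = π·(0.005294 m)²/4 = 2.201e-05 m².
Convert: Depth limit h_lim = 0.1248 mm = 1.248e-04 m.
SI base units throughout: W = 6.793 N, H = 1.437e+09 Pa, K = 7.733e-05.
Wearable volume V_lim = h_lim·A = 1.248e-04 · 2.201e-05 = 2.747e-09 m³.
Sliding life L = V_lim·H/(K·W) = 2.747e-09 · 1.437e+09 / (7.733e-05 · 6.793) = 7515 m.

value=7515 m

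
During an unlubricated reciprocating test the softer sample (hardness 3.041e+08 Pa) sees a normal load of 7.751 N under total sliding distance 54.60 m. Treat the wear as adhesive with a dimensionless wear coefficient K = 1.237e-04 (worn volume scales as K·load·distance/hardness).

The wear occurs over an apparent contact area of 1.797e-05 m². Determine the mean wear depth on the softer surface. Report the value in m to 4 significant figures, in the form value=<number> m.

value=9.580e-06 m

Each operation runs at full precision, and the intermediates appear rounded — one last rounding, at four significant figures.
Collected in SI base units: W = 7.751 N, H = 3.041e+08 Pa, K = 1.237e-04.
Volume removed: V = K·W·L/H = 1.237e-04 · 7.751 · 54.60 / 3.041e+08 = 1.721e-10 m³.
Mean wear depth h = V/A = 1.721e-10 / 1.797e-05 = 9.580e-06 m.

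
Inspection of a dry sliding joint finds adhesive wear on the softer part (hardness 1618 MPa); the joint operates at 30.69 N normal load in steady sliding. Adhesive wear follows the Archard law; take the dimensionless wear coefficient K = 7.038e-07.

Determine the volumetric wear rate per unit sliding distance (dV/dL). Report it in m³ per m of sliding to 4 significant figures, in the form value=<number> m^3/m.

The algebra maintains exact precision. Intermediate values are displayed rounded; rounded just once: 4 significant figures.
Convert: Hardness H = 1618 MPa = 1.618e+09 Pa.
Restated in SI base units: W = 30.69 N, H = 1.618e+09 Pa, K = 7.038e-07.
The wear rate dV/dL = K·W/H (no L dependence): 7.038e-07 · 30.69 / 1.618e+09 = 1.335e-14 m³/m.

value=1.335e-14 m^3/m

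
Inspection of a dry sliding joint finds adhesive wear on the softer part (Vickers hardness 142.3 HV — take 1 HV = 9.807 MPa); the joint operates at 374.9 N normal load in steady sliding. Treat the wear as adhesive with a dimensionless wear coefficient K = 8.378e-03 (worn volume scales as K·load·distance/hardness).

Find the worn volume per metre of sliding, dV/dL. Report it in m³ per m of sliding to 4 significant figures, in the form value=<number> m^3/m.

Intermediates are displayed rounded; the algebra keeps full precision — one final rounding: four significant figures.
Convert: Hardness H = 142.3 HV × 9.807 MPa/HV = 1396 MPa = 1.396e+09 Pa.
SI base units throughout: W = 374.9 N, H = 1.396e+09 Pa, K = 8.378e-03.
The wear rate dV/dL = K·W/H (independent of L): 8.378e-03 · 374.9 / 1.396e+09 = 2.251e-09 m³/m.

value=2.251e-09 m^3/m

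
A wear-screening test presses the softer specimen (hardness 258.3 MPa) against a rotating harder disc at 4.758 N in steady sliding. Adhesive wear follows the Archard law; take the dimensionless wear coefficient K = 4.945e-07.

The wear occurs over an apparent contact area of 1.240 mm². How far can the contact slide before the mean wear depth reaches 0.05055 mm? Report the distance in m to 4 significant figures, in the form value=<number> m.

value=6881 m

Intermediate values are shown rounded. The computation maintains exact precision. Rounded once at the end, at four significant figures.
Convert: Hardness H = 258.3 MPa = 2.583e+08 Pa.
Convert: Contact area A = 1.240 mm² = 1.240e-06 m².
Convert: Depth limit h_lim = 0.05055 mm = 5.055e-05 m.
Working in SI base units: W = 4.758 N, H = 2.583e+08 Pa, K = 4.945e-07.
Limit volume V_lim = h_lim·A = 5.055e-05 · 1.240e-06 = 6.268e-11 m³.
Sliding life L = V_lim·H/(K·W) = 6.268e-11 · 2.583e+08 / (4.945e-07 · 4.758) = 6881 m.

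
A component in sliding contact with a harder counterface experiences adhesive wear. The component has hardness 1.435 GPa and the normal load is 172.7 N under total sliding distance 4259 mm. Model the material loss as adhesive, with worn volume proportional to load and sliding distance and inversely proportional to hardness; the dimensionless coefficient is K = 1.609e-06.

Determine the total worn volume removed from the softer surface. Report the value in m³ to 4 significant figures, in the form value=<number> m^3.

value=8.247e-13 m^3

Intermediate values are shown rounded, and the computation runs at exact precision, and rounded once at the end: four significant digits.
Distance L = 4259 mm = 4.259 m.
Hardness H = 1.435 GPa = 1.435e+09 Pa.
In SI base units, W = 172.7 N, H = 1.435e+09 Pa, K = 1.609e-06.
Archard volume V = K·W·L/H = 1.609e-06 · 172.7 · 4.259 / 1.435e+09 = 8.247e-13 m³.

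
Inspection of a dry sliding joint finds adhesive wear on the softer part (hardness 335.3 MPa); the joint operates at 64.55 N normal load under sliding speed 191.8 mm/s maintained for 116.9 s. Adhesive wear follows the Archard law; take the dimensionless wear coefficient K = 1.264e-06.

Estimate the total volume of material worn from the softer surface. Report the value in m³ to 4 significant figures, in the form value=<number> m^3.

All working math carries full precision. Intermediates appear rounded — rounded once at the end, at 4 significant digits.
Sliding speed v = 191.8 mm/s = 0.1918 m/s. Sliding distance L = v·t = 0.1918 m/s × 116.9 s = 22.42 m.
Hardness H = 335.3 MPa = 3.353e+08 Pa.
In SI base units, W = 64.55 N, H = 3.353e+08 Pa, K = 1.264e-06.
The Archard volume V = K·W·L/H = 1.264e-06 · 64.55 · 22.42 / 3.353e+08 = 5.456e-12 m³.

value=5.456e-12 m^3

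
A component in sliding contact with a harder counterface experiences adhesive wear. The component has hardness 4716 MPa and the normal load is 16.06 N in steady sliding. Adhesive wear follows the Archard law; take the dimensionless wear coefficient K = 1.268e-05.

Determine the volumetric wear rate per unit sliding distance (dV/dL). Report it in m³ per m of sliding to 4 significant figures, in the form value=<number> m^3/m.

value=4.318e-14 m^3/m

All arithmetic maintains full float precision. Intermediates appear rounded — one last rounding: four significant figures.
Hardness H = 4716 MPa = 4.716e+09 Pa.
In SI base units: W = 16.06 N, H = 4.716e+09 Pa, K = 1.268e-05.
Volumetric rate dV/dL = K·W/H (independent of L): 1.268e-05 · 16.06 / 4.716e+09 = 4.318e-14 m³/m.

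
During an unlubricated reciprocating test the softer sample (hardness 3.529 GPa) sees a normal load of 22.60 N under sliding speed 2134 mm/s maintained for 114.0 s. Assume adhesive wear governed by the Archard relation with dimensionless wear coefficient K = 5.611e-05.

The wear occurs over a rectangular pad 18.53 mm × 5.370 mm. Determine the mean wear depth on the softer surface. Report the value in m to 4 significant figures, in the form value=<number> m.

The intermediates appear rounded; all arithmetic keeps full float precision; rounded just once to 4 significant digits.
Convert: Sliding speed v = 2134 mm/s = 2.134 m/s. Path length L = v·t = 2.134 m/s × 114.0 s = 243.3 m.
Convert: Hardness H = 3.529 GPa = 3.529e+09 Pa.
Convert: Pad sides 18.53 mm × 5.370 mm = 0.01853 m × 0.005370 m. Contact area A = 0.01853 m × 0.005370 m = 9.951e-05 m².
Restated in SI base units: W = 22.60 N, H = 3.529e+09 Pa, K = 5.611e-05.
Archard volume V = K·W·L/H = 5.611e-05 · 22.60 · 243.3 / 3.529e+09 = 8.742e-11 m³.
Depth of wear h = V/A = 8.742e-11 / 9.951e-05 = 8.785e-07 m.

value=8.785e-07 m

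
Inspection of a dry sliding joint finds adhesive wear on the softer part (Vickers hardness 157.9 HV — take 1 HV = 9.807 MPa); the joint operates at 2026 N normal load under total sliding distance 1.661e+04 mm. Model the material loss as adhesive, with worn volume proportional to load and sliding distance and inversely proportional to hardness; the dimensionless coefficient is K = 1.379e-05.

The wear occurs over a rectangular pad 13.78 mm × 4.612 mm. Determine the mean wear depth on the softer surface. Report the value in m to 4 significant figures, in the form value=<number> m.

value=4.715e-06 m

Intermediates are printed rounded; all working math maintains exact precision. Rounded once at the end to 4 significant figures.
Convert: Distance covered L = 1.661e+04 mm = 16.61 m.
Convert: Hardness H = 157.9 HV × 9.807 MPa/HV = 1549 MPa = 1.549e+09 Pa.
Convert: Pad sides 13.78 mm × 4.612 mm = 0.01378 m × 0.004612 m. Contact area A = 0.01378 m × 0.004612 m = 6.355e-05 m².
Working in SI base units: W = 2026 N, H = 1.549e+09 Pa, K = 1.379e-05.
Wear volume V = K·W·L/H = 1.379e-05 · 2026 · 16.61 / 1.549e+09 = 2.997e-10 m³.
Mean depth h = V/A = 2.997e-10 / 6.355e-05 = 4.715e-06 m.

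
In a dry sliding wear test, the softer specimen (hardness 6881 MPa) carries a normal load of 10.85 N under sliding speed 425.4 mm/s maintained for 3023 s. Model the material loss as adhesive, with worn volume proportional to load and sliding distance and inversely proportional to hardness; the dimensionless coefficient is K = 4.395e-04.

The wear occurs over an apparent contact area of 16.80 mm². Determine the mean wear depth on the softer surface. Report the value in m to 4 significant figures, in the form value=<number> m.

value=5.305e-05 m

All working math carries exact precision; intermediate values are printed rounded. Rounded just once to 4 significant figures.
Sliding speed v = 425.4 mm/s = 0.4254 m/s. Path length L = v·t = 0.4254 m/s × 3023 s = 1286 m.
Hardness H = 6881 MPa = 6.881e+09 Pa.
Contact area A = 16.80 mm² = 1.680e-05 m².
As SI base values: W = 10.85 N, H = 6.881e+09 Pa, K = 4.395e-04.
Apply Archard: V = K·W·L/H = 4.395e-04 · 10.85 · 1286 / 6.881e+09 = 8.912e-10 m³.
Mean depth h = V/A = 8.912e-10 / 1.680e-05 = 5.305e-05 m.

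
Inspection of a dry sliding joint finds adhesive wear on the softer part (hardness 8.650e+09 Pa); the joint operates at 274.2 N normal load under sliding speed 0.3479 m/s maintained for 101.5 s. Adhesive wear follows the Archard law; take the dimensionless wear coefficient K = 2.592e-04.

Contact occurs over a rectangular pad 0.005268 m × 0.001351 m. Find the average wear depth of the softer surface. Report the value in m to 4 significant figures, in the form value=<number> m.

Intermediate values appear rounded, and the algebra keeps exact precision; a lone final rounding: 4 significant figures.
Total distance L = v·t = 0.3479 m/s × 101.5 s = 35.31 m.
Contact area A = 0.005268 m × 0.001351 m = 7.117e-06 m².
In SI base units, W = 274.2 N, H = 8.650e+09 Pa, K = 2.592e-04.
Volume removed: V = K·W·L/H = 2.592e-04 · 274.2 · 35.31 / 8.650e+09 = 2.901e-10 m³.
Depth h = V/A = 2.901e-10 / 7.117e-06 = 4.077e-05 m.

value=4.077e-05 m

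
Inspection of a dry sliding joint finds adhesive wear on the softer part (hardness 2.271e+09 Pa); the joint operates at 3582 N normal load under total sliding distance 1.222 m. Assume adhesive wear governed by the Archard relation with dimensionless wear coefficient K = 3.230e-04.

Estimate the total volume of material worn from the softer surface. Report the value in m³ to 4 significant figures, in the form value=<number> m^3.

value=6.226e-10 m^3

Shown intermediates are rounded, and all working math maintains exact precision. Rounded just once, at 4 significant figures.
Working in SI base units: W = 3582 N, H = 2.271e+09 Pa, K = 3.230e-04.
Archard relation: V = K·W·L/H = 3.230e-04 · 3582 · 1.222 / 2.271e+09 = 6.226e-10 m³.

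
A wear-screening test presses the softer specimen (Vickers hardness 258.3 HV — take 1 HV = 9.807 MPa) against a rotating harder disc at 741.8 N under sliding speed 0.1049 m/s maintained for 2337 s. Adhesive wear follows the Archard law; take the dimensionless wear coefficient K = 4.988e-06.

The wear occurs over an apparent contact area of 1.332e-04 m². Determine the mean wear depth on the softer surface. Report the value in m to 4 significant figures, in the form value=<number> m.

Intermediates are printed rounded, and every step maintains full precision — one last rounding, at four significant digits.
Path length L = v·t = 0.1049 m/s × 2337 s = 245.2 m.
Hardness H = 258.3 HV × 9.807 MPa/HV = 2533 MPa = 2.533e+09 Pa.
Collected in SI base units: W = 741.8 N, H = 2.533e+09 Pa, K = 4.988e-06.
Wear volume V = K·W·L/H = 4.988e-06 · 741.8 · 245.2 / 2.533e+09 = 3.581e-10 m³.
Mean wear depth h = V/A = 3.581e-10 / 1.332e-04 = 2.688e-06 m.

value=2.688e-06 m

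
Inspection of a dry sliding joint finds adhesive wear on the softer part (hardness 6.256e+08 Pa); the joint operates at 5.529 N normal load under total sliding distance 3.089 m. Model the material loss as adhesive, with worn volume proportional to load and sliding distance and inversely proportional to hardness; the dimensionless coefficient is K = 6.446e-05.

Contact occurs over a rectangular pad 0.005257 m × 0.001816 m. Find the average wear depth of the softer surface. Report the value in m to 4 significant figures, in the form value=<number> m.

Intermediates are shown rounded; each operation runs at full float precision. Rounded just once, at four significant figures.
Contact area A = 0.005257 m × 0.001816 m = 9.547e-06 m².
In SI base units, W = 5.529 N, H = 6.256e+08 Pa, K = 6.446e-05.
Wear volume V = K·W·L/H = 6.446e-05 · 5.529 · 3.089 / 6.256e+08 = 1.760e-12 m³.
Average depth h = V/A = 1.760e-12 / 9.547e-06 = 1.843e-07 m.

value=1.843e-07 m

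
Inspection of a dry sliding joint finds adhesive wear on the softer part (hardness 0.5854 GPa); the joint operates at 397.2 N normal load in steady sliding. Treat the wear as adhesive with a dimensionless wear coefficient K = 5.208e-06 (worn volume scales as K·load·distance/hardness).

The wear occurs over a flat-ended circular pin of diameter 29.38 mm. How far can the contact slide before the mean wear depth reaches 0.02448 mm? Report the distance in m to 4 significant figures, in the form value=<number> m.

value=4697 m

Each operation keeps exact precision; the intermediates appear rounded — a single final rounding, at 4 significant figures.
Hardness H = 0.5854 GPa = 5.854e+08 Pa.
Pin diameter d = 29.38 mm = 0.02938 m. Contact area A = π·d²/4 = π·(0.02938 m)²/4 = 6.779e-04 m².
Depth limit h_lim = 0.02448 mm = 2.448e-05 m.
Expressed in SI base units: W = 397.2 N, H = 5.854e+08 Pa, K = 5.208e-06.
Wearable volume V_lim = h_lim·A = 2.448e-05 · 6.779e-04 = 1.660e-08 m³.
So the life L = V_lim·H/(K·W) = 1.660e-08 · 5.854e+08 / (5.208e-06 · 397.2) = 4697 m.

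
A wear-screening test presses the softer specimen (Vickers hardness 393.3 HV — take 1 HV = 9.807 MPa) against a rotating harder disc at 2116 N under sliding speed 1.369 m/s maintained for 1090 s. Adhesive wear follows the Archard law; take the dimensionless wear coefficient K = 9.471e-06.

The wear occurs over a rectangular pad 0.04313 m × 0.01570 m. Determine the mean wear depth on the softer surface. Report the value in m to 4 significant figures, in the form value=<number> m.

Intermediates are printed rounded — every step holds full float precision, and one final rounding to four significant digits.
Convert: Distance L = v·t = 1.369 m/s × 1090 s = 1492 m.
Convert: Hardness H = 393.3 HV × 9.807 MPa/HV = 3857 MPa = 3.857e+09 Pa.
Convert: Contact area A = 0.04313 m × 0.01570 m = 6.771e-04 m².
Collected in SI base units: W = 2116 N, H = 3.857e+09 Pa, K = 9.471e-06.
Apply Archard: V = K·W·L/H = 9.471e-06 · 2116 · 1492 / 3.857e+09 = 7.753e-09 m³.
Wear depth h = V/A = 7.753e-09 / 6.771e-04 = 1.145e-05 m.

value=1.145e-05 m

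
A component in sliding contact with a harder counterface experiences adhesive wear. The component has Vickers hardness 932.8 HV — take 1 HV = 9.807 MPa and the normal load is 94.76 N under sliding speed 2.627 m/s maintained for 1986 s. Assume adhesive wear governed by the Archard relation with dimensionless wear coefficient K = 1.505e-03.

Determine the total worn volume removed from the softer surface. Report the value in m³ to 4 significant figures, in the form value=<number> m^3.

value=8.133e-08 m^3

The intermediates are displayed rounded. The algebra carries full float precision — a lone final rounding: four significant digits.
Convert: Total distance L = v·t = 2.627 m/s × 1986 s = 5217 m.
Convert: Hardness H = 932.8 HV × 9.807 MPa/HV = 9148 MPa = 9.148e+09 Pa.
As SI base values: W = 94.76 N, H = 9.148e+09 Pa, K = 1.505e-03.
Worn volume V = K·W·L/H = 1.505e-03 · 94.76 · 5217 / 9.148e+09 = 8.133e-08 m³.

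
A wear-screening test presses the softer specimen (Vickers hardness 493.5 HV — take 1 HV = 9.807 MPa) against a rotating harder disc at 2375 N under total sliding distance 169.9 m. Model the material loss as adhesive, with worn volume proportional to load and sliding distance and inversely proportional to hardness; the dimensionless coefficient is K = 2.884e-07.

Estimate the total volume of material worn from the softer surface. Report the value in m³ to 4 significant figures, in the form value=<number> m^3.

Printed values are rounded, and all working math keeps full float precision — a lone final rounding: 4 significant digits.
Hardness H = 493.5 HV × 9.807 MPa/HV = 4840 MPa = 4.840e+09 Pa.
Expressed in SI base units: W = 2375 N, H = 4.840e+09 Pa, K = 2.884e-07.
Wear volume V = K·W·L/H = 2.884e-07 · 2375 · 169.9 / 4.840e+09 = 2.405e-11 m³.

value=2.405e-11 m^3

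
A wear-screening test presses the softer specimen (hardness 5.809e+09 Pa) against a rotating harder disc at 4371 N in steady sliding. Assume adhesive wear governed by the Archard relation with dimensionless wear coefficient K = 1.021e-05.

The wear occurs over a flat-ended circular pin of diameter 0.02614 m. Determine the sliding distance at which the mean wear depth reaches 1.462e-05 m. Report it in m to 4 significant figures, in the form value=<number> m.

value=1021 m

All working math keeps full float precision; intermediates appear rounded, and one final rounding: four significant digits.
Convert: Contact area A = π·d²/4 = π·(0.02614 m)²/4 = 5.367e-04 m².
Working in SI base units: W = 4371 N, H = 5.809e+09 Pa, K = 1.021e-05.
Allowed volume V_lim = h_lim·A = 1.462e-05 · 5.367e-04 = 7.846e-09 m³.
Sliding life L = V_lim·H/(K·W) = 7.846e-09 · 5.809e+09 / (1.021e-05 · 4371) = 1021 m.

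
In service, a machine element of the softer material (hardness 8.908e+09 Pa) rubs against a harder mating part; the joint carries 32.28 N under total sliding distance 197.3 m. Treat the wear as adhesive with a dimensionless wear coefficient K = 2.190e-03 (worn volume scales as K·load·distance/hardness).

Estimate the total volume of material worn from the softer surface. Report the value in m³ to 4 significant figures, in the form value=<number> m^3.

Printed values are rounded. All arithmetic carries exact precision — one last rounding, at 4 significant figures.
Collected in SI base units: W = 32.28 N, H = 8.908e+09 Pa, K = 2.190e-03.
Wear volume V = K·W·L/H = 2.190e-03 · 32.28 · 197.3 / 8.908e+09 = 1.566e-09 m³.

value=1.566e-09 m^3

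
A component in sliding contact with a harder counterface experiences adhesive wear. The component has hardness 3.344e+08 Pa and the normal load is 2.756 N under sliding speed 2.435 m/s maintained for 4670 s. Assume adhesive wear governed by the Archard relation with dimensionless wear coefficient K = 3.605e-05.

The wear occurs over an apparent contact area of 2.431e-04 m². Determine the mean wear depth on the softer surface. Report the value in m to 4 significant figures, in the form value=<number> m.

value=1.390e-05 m

Intermediates are displayed rounded. The computation runs at full precision, and one last rounding: four significant digits.
Sliding distance L = v·t = 2.435 m/s × 4670 s = 1.137e+04 m.
Restated in SI base units: W = 2.756 N, H = 3.344e+08 Pa, K = 3.605e-05.
Apply Archard: V = K·W·L/H = 3.605e-05 · 2.756 · 1.137e+04 / 3.344e+08 = 3.379e-09 m³.
Wear depth h = V/A = 3.379e-09 / 2.431e-04 = 1.390e-05 m.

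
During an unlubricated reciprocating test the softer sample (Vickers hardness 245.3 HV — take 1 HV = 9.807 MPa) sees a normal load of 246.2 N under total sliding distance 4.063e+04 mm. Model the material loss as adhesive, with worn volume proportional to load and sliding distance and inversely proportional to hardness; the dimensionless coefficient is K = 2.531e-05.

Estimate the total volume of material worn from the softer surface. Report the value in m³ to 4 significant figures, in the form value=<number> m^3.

The intermediates appear rounded. All arithmetic carries full precision — one last rounding, at 4 significant digits.
Path length L = 4.063e+04 mm = 40.63 m.
Hardness H = 245.3 HV × 9.807 MPa/HV = 2406 MPa = 2.406e+09 Pa.
Expressed in SI base units: W = 246.2 N, H = 2.406e+09 Pa, K = 2.531e-05.
Apply Archard: V = K·W·L/H = 2.531e-05 · 246.2 · 40.63 / 2.406e+09 = 1.052e-10 m³.

value=1.052e-10 m^3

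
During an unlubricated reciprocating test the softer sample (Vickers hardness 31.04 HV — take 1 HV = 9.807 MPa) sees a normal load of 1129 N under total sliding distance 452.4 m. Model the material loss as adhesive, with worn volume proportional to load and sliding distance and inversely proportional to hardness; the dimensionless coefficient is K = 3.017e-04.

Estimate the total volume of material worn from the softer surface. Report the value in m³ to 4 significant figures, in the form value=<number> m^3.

value=5.062e-07 m^3

Displayed values are rounded. All working math maintains full float precision; rounded once at the end, at four significant figures.
Hardness H = 31.04 HV × 9.807 MPa/HV = 304.4 MPa = 3.044e+08 Pa.
As SI base values: W = 1129 N, H = 3.044e+08 Pa, K = 3.017e-04.
By Archard's law, V = K·W·L/H = 3.017e-04 · 1129 · 452.4 / 3.044e+08 = 5.062e-07 m³.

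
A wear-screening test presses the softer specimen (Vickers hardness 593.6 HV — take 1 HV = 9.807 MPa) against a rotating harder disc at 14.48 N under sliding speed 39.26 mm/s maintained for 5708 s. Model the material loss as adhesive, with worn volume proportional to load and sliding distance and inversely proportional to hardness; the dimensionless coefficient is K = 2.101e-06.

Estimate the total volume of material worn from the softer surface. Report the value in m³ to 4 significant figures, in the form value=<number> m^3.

Every step holds exact precision; intermediate values are shown rounded; rounded once at the end, at 4 significant figures.
Sliding speed v = 39.26 mm/s = 0.03926 m/s. Total distance L = v·t = 0.03926 m/s × 5708 s = 224.1 m.
Hardness H = 593.6 HV × 9.807 MPa/HV = 5821 MPa = 5.821e+09 Pa.
Restated in SI base units: W = 14.48 N, H = 5.821e+09 Pa, K = 2.101e-06.
Apply Archard: V = K·W·L/H = 2.101e-06 · 14.48 · 224.1 / 5.821e+09 = 1.171e-12 m³.

value=1.171e-12 m^3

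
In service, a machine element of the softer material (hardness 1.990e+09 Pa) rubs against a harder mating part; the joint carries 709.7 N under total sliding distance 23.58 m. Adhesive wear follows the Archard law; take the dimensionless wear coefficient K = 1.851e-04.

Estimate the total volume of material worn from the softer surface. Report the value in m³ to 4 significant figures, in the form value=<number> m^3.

Intermediate values are printed rounded — every step carries full precision. Rounded just once: four significant digits.
In SI base units: W = 709.7 N, H = 1.990e+09 Pa, K = 1.851e-04.
The Archard volume V = K·W·L/H = 1.851e-04 · 709.7 · 23.58 / 1.990e+09 = 1.557e-09 m³.

value=1.557e-09 m^3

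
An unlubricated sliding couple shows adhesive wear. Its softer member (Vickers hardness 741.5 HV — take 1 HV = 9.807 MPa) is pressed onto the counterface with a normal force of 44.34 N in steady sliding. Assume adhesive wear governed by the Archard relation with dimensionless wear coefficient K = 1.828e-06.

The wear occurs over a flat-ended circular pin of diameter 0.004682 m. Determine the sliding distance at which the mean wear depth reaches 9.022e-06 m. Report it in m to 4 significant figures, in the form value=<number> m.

Every step keeps exact precision. Intermediates are displayed rounded, and rounded once at the end, at four significant digits.
Hardness H = 741.5 HV × 9.807 MPa/HV = 7272 MPa = 7.272e+09 Pa.
Contact area A = π·d²/4 = π·(0.004682 m)²/4 = 1.722e-05 m².
SI base units throughout: W = 44.34 N, H = 7.272e+09 Pa, K = 1.828e-06.
At the depth limit, V_lim = h_lim·A = 9.022e-06 · 1.722e-05 = 1.553e-10 m³.
Life L = V_lim·H/(K·W) = 1.553e-10 · 7.272e+09 / (1.828e-06 · 44.34) = 1.394e+04 m.

value=1.394e+04 m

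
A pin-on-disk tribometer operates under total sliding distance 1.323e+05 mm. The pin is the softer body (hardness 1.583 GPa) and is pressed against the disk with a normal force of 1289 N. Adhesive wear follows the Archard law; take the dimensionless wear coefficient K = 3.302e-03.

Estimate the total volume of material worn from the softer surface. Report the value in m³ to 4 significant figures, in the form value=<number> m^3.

The intermediates are displayed rounded, and every step keeps full precision; one final rounding, at 4 significant figures.
Convert: Total distance L = 1.323e+05 mm = 132.3 m.
Convert: Hardness H = 1.583 GPa = 1.583e+09 Pa.
Expressed in SI base units: W = 1289 N, H = 1.583e+09 Pa, K = 3.302e-03.
Archard relation: V = K·W·L/H = 3.302e-03 · 1289 · 132.3 / 1.583e+09 = 3.557e-07 m³.

value=3.557e-07 m^3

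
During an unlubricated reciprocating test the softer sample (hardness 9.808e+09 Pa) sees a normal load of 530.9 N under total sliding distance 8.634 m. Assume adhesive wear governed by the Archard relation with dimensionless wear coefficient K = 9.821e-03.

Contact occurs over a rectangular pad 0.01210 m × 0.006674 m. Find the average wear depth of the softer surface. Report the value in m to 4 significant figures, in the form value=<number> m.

value=5.684e-05 m

Every step holds full precision. Intermediates are displayed rounded — one last rounding: 4 significant figures.
Contact area A = 0.01210 m × 0.006674 m = 8.076e-05 m².
Working in SI base units: W = 530.9 N, H = 9.808e+09 Pa, K = 9.821e-03.
Apply Archard: V = K·W·L/H = 9.821e-03 · 530.9 · 8.634 / 9.808e+09 = 4.590e-09 m³.
Mean wear depth h = V/A = 4.590e-09 / 8.076e-05 = 5.684e-05 m.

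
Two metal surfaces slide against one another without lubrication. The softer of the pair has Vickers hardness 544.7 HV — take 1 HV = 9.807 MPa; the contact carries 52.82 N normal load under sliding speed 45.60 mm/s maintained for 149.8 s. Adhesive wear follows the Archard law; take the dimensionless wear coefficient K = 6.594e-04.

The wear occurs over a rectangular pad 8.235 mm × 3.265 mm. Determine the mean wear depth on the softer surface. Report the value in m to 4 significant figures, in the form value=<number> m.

Intermediate values are shown rounded — the algebra holds full float precision. Rounded just once to four significant digits.
Sliding speed v = 45.60 mm/s = 0.04560 m/s. Sliding distance L = v·t = 0.04560 m/s × 149.8 s = 6.831 m.
Hardness H = 544.7 HV × 9.807 MPa/HV = 5342 MPa = 5.342e+09 Pa.
Pad sides 8.235 mm × 3.265 mm = 0.008235 m × 0.003265 m. Contact area A = 0.008235 m × 0.003265 m = 2.689e-05 m².
SI base units throughout: W = 52.82 N, H = 5.342e+09 Pa, K = 6.594e-04.
Worn volume V = K·W·L/H = 6.594e-04 · 52.82 · 6.831 / 5.342e+09 = 4.454e-11 m³.
Depth of wear h = V/A = 4.454e-11 / 2.689e-05 = 1.656e-06 m.

value=1.656e-06 m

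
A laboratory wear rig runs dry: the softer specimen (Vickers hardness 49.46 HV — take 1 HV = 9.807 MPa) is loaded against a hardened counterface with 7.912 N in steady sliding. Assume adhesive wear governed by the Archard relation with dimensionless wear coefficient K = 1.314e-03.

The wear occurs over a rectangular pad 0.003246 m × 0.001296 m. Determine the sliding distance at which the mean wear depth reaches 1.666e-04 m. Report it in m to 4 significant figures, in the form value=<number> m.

All arithmetic carries full precision, and intermediate values appear rounded. Rounded once at the end to four significant digits.
Convert: Hardness H = 49.46 HV × 9.807 MPa/HV = 485.1 MPa = 4.851e+08 Pa.
Convert: Contact area A = 0.003246 m × 0.001296 m = 4.207e-06 m².
As SI base values: W = 7.912 N, H = 4.851e+08 Pa, K = 1.314e-03.
Limit volume V_lim = h_lim·A = 1.666e-04 · 4.207e-06 = 7.009e-10 m³.
Life L = V_lim·H/(K·W) = 7.009e-10 · 4.851e+08 / (1.314e-03 · 7.912) = 32.70 m.

value=32.70 m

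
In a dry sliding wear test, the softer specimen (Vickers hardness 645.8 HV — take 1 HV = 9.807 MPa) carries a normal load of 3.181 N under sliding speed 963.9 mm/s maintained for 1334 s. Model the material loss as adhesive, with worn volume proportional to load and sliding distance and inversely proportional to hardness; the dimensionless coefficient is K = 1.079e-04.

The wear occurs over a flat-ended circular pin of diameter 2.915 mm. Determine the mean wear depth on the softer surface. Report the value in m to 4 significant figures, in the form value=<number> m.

value=1.044e-05 m

All working math runs at full precision — intermediate values are displayed rounded — a single final rounding to four significant digits.
Convert: Sliding speed v = 963.9 mm/s = 0.9639 m/s. Distance L = v·t = 0.9639 m/s × 1334 s = 1286 m.
Convert: Hardness H = 645.8 HV × 9.807 MPa/HV = 6333 MPa = 6.333e+09 Pa.
Convert: Pin diameter d = 2.915 mm = 0.002915 m. Contact area A = π·d²/4 = π·(0.002915 m)²/4 = 6.674e-06 m².
Collected in SI base units: W = 3.181 N, H = 6.333e+09 Pa, K = 1.079e-04.
Volume removed: V = K·W·L/H = 1.079e-04 · 3.181 · 1286 / 6.333e+09 = 6.968e-11 m³.
Wear depth h = V/A = 6.968e-11 / 6.674e-06 = 1.044e-05 m.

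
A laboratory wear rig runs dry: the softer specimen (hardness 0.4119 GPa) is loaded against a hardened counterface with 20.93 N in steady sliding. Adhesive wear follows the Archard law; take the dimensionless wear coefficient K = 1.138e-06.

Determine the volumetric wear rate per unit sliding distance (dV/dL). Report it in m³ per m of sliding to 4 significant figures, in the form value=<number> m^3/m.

value=5.783e-14 m^3/m

The algebra maintains exact precision — the intermediates appear rounded, and a single final rounding: 4 significant digits.
Convert: Hardness H = 0.4119 GPa = 4.119e+08 Pa.
Expressed in SI base units: W = 20.93 N, H = 4.119e+08 Pa, K = 1.138e-06.
Rate of wear dV/dL = K·W/H: 1.138e-06 · 20.93 / 4.119e+08 = 5.783e-14 m³/m.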